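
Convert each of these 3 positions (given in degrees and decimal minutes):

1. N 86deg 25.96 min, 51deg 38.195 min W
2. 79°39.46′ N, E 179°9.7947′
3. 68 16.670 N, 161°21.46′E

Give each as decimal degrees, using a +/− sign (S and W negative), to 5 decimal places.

1. 86.43267, -51.63658
2. 79.65767, 179.16325
3. 68.27783, 161.35767

Point 1:
  Latitude: 86 + 25.96/60 = 86.432667
  N ⇒ keep positive
  Longitude: 38.195′ = 0.636583°; total 51.636583
  W ⇒ negate
Point 2:
  Lat: 39.46′ = 0.657667°; total 79.657667
  N → positive
  Lon: 9.7947′ = 0.163245°; total 179.163245
  E → positive
Point 3:
  φ: 68 + 16.67/60 = 68.277833
  N → positive
  Lon: 161 + 21.46/60 = 161.357667
  E ⇒ keep positive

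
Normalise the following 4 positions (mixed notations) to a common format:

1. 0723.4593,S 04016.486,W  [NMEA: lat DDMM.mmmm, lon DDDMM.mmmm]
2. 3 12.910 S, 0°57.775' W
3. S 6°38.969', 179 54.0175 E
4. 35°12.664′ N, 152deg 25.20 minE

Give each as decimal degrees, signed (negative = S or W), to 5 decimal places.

Point 1:
  Latitude: degrees = first 2 digits = 7, minutes = 23.4593; 7 + 23.4593/60 = 7.390988
  S ⇒ negate
  Longitude: split at 3 digits → 040° and 16.486′; 40 + 16.486/60 = 40.274767
  W → negative
Point 2:
  Lat: 3 + 12.91/60 = 3.215167
  S → negative
  Lon: 0 + 57.775/60 = 0.962917
  W ⇒ negate
Point 3:
  φ: 6 + 38.969/60 = 6.649483
  S → negative
  Lon: 179 + 54.0175/60 = 179.900292
  E ⇒ keep positive
Point 4:
  φ: 12.664′ = 0.211067°; total 35.211067
  N ⇒ keep positive
  λ: 152 + 25.2/60 = 152.420000
  E ⇒ keep positive

1. -7.39099, -40.27477
2. -3.21517, -0.96292
3. -6.64948, 179.90029
4. 35.21107, 152.42000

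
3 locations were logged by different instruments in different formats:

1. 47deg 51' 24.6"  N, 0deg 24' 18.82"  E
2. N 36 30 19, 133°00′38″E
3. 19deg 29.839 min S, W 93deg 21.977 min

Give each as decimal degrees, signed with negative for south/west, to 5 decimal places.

Point 1:
  Latitude: 47° + 51/60 + 24.6/3600 = 47 + 0.850000 + 0.006833 = 47.856833
  N ⇒ keep positive
  Longitude: 0 + 24/60 + 18.82/3600 = 0.405228
  E → positive
Point 2:
  Lat: 30′ + 19″ = 30.31667′; 36 + 30.31667/60 = 36.505278
  N → positive
  Longitude: 133 + 0/60 + 38/3600 = 133.010556
  E ⇒ keep positive
Point 3:
  Latitude: 19 + 29.839/60 = 19.497317
  hemisphere S, so the sign is −
  Longitude: 93 + 21.977/60 = 93.366283
  W → negative

1. 47.85683, 0.40523
2. 36.50528, 133.01056
3. -19.49732, -93.36628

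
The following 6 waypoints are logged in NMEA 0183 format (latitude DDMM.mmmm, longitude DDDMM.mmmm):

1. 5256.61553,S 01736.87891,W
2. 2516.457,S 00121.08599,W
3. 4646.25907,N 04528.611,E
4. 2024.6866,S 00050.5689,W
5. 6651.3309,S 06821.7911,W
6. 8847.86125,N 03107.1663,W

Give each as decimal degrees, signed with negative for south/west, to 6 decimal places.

Point 1:
  Lat: degrees = first 2 digits = 52, minutes = 56.61553; 52 + 56.61553/60 = 52.9435922
  hemisphere S, so the sign is −
  Lon: degrees = first 3 digits = 17, minutes = 36.87891; 17 + 36.87891/60 = 17.6146485
  W → negative
Point 2:
  Lat: degrees = first 2 digits = 25, minutes = 16.457; 25 + 16.457/60 = 25.2742833
  S ⇒ negate
  Longitude: split at 3 digits → 001° and 21.08599′; 1 + 21.08599/60 = 1.3514332
  W → negative
Point 3:
  Lat: degrees = first 2 digits = 46, minutes = 46.25907; 46 + 46.25907/60 = 46.7709845
  N ⇒ keep positive
  λ: degrees = first 3 digits = 45, minutes = 28.611; 45 + 28.611/60 = 45.4768500
  E ⇒ keep positive
Point 4:
  Latitude: degrees = first 2 digits = 20, minutes = 24.6866; 20 + 24.6866/60 = 20.4114433
  S ⇒ negate
  λ: degrees = first 3 digits = 0, minutes = 50.5689; 0 + 50.5689/60 = 0.8428150
  hemisphere W, so the sign is −
Point 5:
  Latitude: degrees = first 2 digits = 66, minutes = 51.3309; 66 + 51.3309/60 = 66.8555150
  hemisphere S, so the sign is −
  Longitude: split at 3 digits → 068° and 21.7911′; 68 + 21.7911/60 = 68.3631850
  hemisphere W, so the sign is −
Point 6:
  φ: split at 2 digits → 88° and 47.86125′; 88 + 47.86125/60 = 88.7976875
  N → positive
  Lon: split at 3 digits → 031° and 7.1663′; 31 + 7.1663/60 = 31.1194383
  W ⇒ negate

1. -52.943592, -17.614649
2. -25.274283, -1.351433
3. 46.770985, 45.476850
4. -20.411443, -0.842815
5. -66.855515, -68.363185
6. 88.797688, -31.119438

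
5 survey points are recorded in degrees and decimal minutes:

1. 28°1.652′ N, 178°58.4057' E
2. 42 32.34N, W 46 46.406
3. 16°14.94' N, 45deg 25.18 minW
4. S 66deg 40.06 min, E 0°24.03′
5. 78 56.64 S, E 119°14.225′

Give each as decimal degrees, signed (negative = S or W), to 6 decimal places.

1. 28.027533, 178.973428
2. 42.539000, -46.773433
3. 16.249000, -45.419667
4. -66.667667, 0.400500
5. -78.944000, 119.237083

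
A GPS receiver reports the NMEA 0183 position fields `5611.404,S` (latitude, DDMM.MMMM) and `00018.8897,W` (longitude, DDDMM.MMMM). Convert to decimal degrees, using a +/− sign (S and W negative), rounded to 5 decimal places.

φ: degrees = first 2 digits = 56, minutes = 11.404; 56 + 11.404/60 = 56.190067
S ⇒ negate
Lon: split at 3 digits → 000° and 18.8897′; 0 + 18.8897/60 = 0.314828
W → negative

-56.19007, -0.31483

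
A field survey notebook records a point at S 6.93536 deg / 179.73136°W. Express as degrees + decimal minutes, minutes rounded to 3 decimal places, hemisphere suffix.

6° 56.122′ S, 179° 43.882′ W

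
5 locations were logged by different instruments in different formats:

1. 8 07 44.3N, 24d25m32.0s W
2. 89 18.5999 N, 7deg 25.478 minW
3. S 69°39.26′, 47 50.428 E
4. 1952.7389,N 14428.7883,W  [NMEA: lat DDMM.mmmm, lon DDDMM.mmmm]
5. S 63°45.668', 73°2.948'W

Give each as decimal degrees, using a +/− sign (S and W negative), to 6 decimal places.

1. 8.128972, -24.425556
2. 89.309998, -7.424633
3. -69.654333, 47.840467
4. 19.878982, -144.479805
5. -63.761133, -73.049133

Point 1:
  φ: 8 + 7/60 + 44.3/3600 = 8.1289722
  N → positive
  Longitude: 25′ + 32″ = 25.53333′; 24 + 25.53333/60 = 24.4255556
  W ⇒ negate
Point 2:
  φ: 89 + 18.5999/60 = 89.3099983
  N ⇒ keep positive
  Lon: 25.478′ = 0.424633°; total 7.4246333
  W → negative
Point 3:
  φ: 69 + 39.26/60 = 69.6543333
  hemisphere S, so the sign is −
  Longitude: 47 + 50.428/60 = 47.8404667
  E → positive
Point 4:
  φ: degrees = first 2 digits = 19, minutes = 52.7389; 19 + 52.7389/60 = 19.8789817
  N ⇒ keep positive
  Longitude: split at 3 digits → 144° and 28.7883′; 144 + 28.7883/60 = 144.4798050
  W → negative
Point 5:
  Latitude: 63 + 45.668/60 = 63.7611333
  S ⇒ negate
  Longitude: 73 + 2.948/60 = 73.0491333
  W → negative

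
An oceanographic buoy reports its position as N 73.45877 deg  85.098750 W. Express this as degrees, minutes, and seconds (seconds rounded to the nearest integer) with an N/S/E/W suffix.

73°27′32″ N, 85°05′56″ W

φ: 0.458770 × 60 = 27.52620′ → 27′, remainder × 60 = 31.57″
λ: whole degrees 85; 5.92500′ → 5′ and 55.50″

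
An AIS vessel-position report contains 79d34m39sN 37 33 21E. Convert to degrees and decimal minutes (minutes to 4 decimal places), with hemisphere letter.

79° 34.6500′ N, 37° 33.3500′ E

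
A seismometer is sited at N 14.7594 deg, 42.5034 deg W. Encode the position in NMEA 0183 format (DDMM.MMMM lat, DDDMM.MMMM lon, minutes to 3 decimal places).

Lat: minutes = (14.759400 − 14) × 60 = 45.56400
Longitude: 42° + 0.503400 × 60 = 42° 30.20400′

1445.564,N / 04230.204,W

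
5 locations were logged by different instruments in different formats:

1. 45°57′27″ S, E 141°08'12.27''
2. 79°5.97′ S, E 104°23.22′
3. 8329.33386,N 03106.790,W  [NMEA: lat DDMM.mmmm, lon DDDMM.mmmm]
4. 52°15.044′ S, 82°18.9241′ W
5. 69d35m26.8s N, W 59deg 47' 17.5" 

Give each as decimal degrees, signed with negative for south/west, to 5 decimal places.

1. -45.95750, 141.13674
2. -79.09950, 104.38700
3. 83.48890, -31.11317
4. -52.25073, -82.31540
5. 69.59078, -59.78819

Point 1:
  φ: 57′ + 27″ = 57.45000′; 45 + 57.45000/60 = 45.957500
  S ⇒ negate
  λ: 8′ + 12.27″ = 8.20450′; 141 + 8.20450/60 = 141.136742
  E ⇒ keep positive
Point 2:
  Lat: 79 + 5.97/60 = 79.099500
  S ⇒ negate
  Lon: 104 + 23.22/60 = 104.387000
  E ⇒ keep positive
Point 3:
  φ: degrees = first 2 digits = 83, minutes = 29.33386; 83 + 29.33386/60 = 83.488898
  N → positive
  λ: degrees = first 3 digits = 31, minutes = 6.79; 31 + 6.79/60 = 31.113167
  W → negative
Point 4:
  φ: 52 + 15.044/60 = 52.250733
  S ⇒ negate
  Lon: 18.9241′ = 0.315402°; total 82.315402
  hemisphere W, so the sign is −
Point 5:
  Latitude: 35′ + 26.8″ = 35.44667′; 69 + 35.44667/60 = 69.590778
  N → positive
  Lon: 59° + 47/60 + 17.5/3600 = 59 + 0.783333 + 0.004861 = 59.788194
  hemisphere W, so the sign is −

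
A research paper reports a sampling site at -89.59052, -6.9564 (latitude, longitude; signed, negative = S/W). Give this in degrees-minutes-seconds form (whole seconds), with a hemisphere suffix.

Latitude is negative → S; |value| = 89.590520
Latitude: 0.590520 × 60 = 35.43120′ → 35′, remainder × 60 = 25.87″
Longitude is negative → W; |value| = 6.956400
λ: 0.956400° → 57.38400′; 0.38400 × 60 = 23.04″

89°35′26″ S, 6°57′23″ W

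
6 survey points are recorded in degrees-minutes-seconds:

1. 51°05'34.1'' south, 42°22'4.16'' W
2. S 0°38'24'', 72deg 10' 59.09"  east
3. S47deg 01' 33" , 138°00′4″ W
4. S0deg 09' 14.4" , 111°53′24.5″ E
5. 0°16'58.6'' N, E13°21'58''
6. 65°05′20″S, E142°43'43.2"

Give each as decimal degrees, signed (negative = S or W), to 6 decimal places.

1. -51.092806, -42.367822
2. -0.640000, 72.183081
3. -47.025833, -138.001111
4. -0.154000, 111.890139
5. 0.282944, 13.366111
6. -65.088889, 142.728667

Point 1:
  φ: 51 + 5/60 + 34.1/3600 = 51.0928056
  S ⇒ negate
  Longitude: 42 + 22/60 + 4.16/3600 = 42.3678222
  W → negative
Point 2:
  Latitude: 0 + 38/60 + 24/3600 = 0.6400000
  S → negative
  Longitude: 72° + 10/60 + 59.09/3600 = 72 + 0.166667 + 0.016414 = 72.1830806
  E → positive
Point 3:
  Latitude: 1′ + 33″ = 1.55000′; 47 + 1.55000/60 = 47.0258333
  S → negative
  Longitude: 138 + 0/60 + 4/3600 = 138.0011111
  hemisphere W, so the sign is −
Point 4:
  Latitude: 9′ + 14.4″ = 9.24000′; 0 + 9.24000/60 = 0.1540000
  hemisphere S, so the sign is −
  λ: 111° + 53/60 + 24.5/3600 = 111 + 0.883333 + 0.006806 = 111.8901389
  E ⇒ keep positive
Point 5:
  Lat: 0° + 16/60 + 58.6/3600 = 0 + 0.266667 + 0.016278 = 0.2829444
  N → positive
  Longitude: 13° + 21/60 + 58/3600 = 13 + 0.350000 + 0.016111 = 13.3661111
  E → positive
Point 6:
  Lat: 65 + 5/60 + 20/3600 = 65.0888889
  S ⇒ negate
  λ: 142° + 43/60 + 43.2/3600 = 142 + 0.716667 + 0.012000 = 142.7286667
  E → positive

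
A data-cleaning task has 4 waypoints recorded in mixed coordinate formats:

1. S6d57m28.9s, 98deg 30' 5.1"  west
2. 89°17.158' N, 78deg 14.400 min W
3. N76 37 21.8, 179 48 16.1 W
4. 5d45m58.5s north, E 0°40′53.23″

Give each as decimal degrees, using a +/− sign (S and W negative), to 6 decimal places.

Point 1:
  φ: 6 + 57/60 + 28.9/3600 = 6.9580278
  S ⇒ negate
  λ: 30′ + 5.1″ = 30.08500′; 98 + 30.08500/60 = 98.5014167
  hemisphere W, so the sign is −
Point 2:
  Latitude: 89 + 17.158/60 = 89.2859667
  N → positive
  Lon: 14.4′ = 0.240000°; total 78.2400000
  W ⇒ negate
Point 3:
  φ: 76 + 37/60 + 21.8/3600 = 76.6227222
  N → positive
  λ: 179 + 48/60 + 16.1/3600 = 179.8044722
  W ⇒ negate
Point 4:
  Latitude: 5 + 45/60 + 58.5/3600 = 5.7662500
  N ⇒ keep positive
  Longitude: 40′ + 53.23″ = 40.88717′; 0 + 40.88717/60 = 0.6814528
  E → positive

1. -6.958028, -98.501417
2. 89.285967, -78.240000
3. 76.622722, -179.804472
4. 5.766250, 0.681453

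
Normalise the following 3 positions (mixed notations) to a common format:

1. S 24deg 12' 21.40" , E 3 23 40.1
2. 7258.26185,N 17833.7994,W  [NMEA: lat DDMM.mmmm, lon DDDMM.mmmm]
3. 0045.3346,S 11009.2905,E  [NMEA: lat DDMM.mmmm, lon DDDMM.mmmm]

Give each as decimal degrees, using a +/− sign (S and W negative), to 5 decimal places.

Point 1:
  Lat: 12′ + 21.4″ = 12.35667′; 24 + 12.35667/60 = 24.205944
  S → negative
  Longitude: 3 + 23/60 + 40.1/3600 = 3.394472
  E ⇒ keep positive
Point 2:
  Latitude: degrees = first 2 digits = 72, minutes = 58.26185; 72 + 58.26185/60 = 72.971031
  N ⇒ keep positive
  Longitude: split at 3 digits → 178° and 33.7994′; 178 + 33.7994/60 = 178.563323
  W → negative
Point 3:
  Lat: degrees = first 2 digits = 0, minutes = 45.3346; 0 + 45.3346/60 = 0.755577
  S ⇒ negate
  Lon: split at 3 digits → 110° and 9.2905′; 110 + 9.2905/60 = 110.154842
  E → positive

1. -24.20594, 3.39447
2. 72.97103, -178.56332
3. -0.75558, 110.15484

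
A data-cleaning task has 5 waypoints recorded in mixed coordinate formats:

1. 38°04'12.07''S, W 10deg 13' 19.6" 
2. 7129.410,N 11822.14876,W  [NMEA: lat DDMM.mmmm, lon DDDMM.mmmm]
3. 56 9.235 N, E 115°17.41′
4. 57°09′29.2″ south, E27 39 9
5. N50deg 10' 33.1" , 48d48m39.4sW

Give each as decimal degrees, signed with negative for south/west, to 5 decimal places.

Point 1:
  φ: 38° + 4/60 + 12.07/3600 = 38 + 0.066667 + 0.003353 = 38.070019
  S ⇒ negate
  λ: 13′ + 19.6″ = 13.32667′; 10 + 13.32667/60 = 10.222111
  hemisphere W, so the sign is −
Point 2:
  Latitude: degrees = first 2 digits = 71, minutes = 29.41; 71 + 29.41/60 = 71.490167
  N → positive
  λ: split at 3 digits → 118° and 22.14876′; 118 + 22.14876/60 = 118.369146
  W ⇒ negate
Point 3:
  Latitude: 9.235′ = 0.153917°; total 56.153917
  N → positive
  Lon: 17.41′ = 0.290167°; total 115.290167
  E → positive
Point 4:
  Lat: 57 + 9/60 + 29.2/3600 = 57.158111
  hemisphere S, so the sign is −
  Lon: 27 + 39/60 + 9/3600 = 27.652500
  E → positive
Point 5:
  Lat: 50 + 10/60 + 33.1/3600 = 50.175861
  N ⇒ keep positive
  λ: 48° + 48/60 + 39.4/3600 = 48 + 0.800000 + 0.010944 = 48.810944
  W → negative

1. -38.07002, -10.22211
2. 71.49017, -118.36915
3. 56.15392, 115.29017
4. -57.15811, 27.65250
5. 50.17586, -48.81094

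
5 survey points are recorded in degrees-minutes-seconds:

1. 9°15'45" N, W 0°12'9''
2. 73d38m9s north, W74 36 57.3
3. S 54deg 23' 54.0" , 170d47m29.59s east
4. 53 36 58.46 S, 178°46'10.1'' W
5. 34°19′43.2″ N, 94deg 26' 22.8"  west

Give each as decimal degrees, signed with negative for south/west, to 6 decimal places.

Point 1:
  Latitude: 9 + 15/60 + 45/3600 = 9.2625000
  N → positive
  Lon: 12′ + 9″ = 12.15000′; 0 + 12.15000/60 = 0.2025000
  W ⇒ negate
Point 2:
  Lat: 38′ + 9″ = 38.15000′; 73 + 38.15000/60 = 73.6358333
  N → positive
  Lon: 74 + 36/60 + 57.3/3600 = 74.6159167
  hemisphere W, so the sign is −
Point 3:
  φ: 54° + 23/60 + 54/3600 = 54 + 0.383333 + 0.015000 = 54.3983333
  hemisphere S, so the sign is −
  Longitude: 170° + 47/60 + 29.59/3600 = 170 + 0.783333 + 0.008219 = 170.7915528
  E → positive
Point 4:
  Latitude: 53 + 36/60 + 58.46/3600 = 53.6162389
  hemisphere S, so the sign is −
  λ: 178 + 46/60 + 10.1/3600 = 178.7694722
  hemisphere W, so the sign is −
Point 5:
  Latitude: 19′ + 43.2″ = 19.72000′; 34 + 19.72000/60 = 34.3286667
  N ⇒ keep positive
  Longitude: 94 + 26/60 + 22.8/3600 = 94.4396667
  W ⇒ negate

1. 9.262500, -0.202500
2. 73.635833, -74.615917
3. -54.398333, 170.791553
4. -53.616239, -178.769472
5. 34.328667, -94.439667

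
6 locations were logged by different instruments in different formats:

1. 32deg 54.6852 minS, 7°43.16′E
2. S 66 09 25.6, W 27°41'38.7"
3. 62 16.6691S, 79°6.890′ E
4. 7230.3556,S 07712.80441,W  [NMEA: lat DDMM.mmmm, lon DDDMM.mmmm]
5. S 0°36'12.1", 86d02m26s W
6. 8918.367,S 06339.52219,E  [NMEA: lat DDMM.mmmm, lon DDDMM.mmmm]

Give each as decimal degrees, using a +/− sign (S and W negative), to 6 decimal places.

Point 1:
  Latitude: 54.6852′ = 0.911420°; total 32.9114200
  S ⇒ negate
  λ: 7 + 43.16/60 = 7.7193333
  E ⇒ keep positive
Point 2:
  φ: 9′ + 25.6″ = 9.42667′; 66 + 9.42667/60 = 66.1571111
  S → negative
  λ: 41′ + 38.7″ = 41.64500′; 27 + 41.64500/60 = 27.6940833
  hemisphere W, so the sign is −
Point 3:
  Latitude: 62 + 16.6691/60 = 62.2778183
  S ⇒ negate
  Longitude: 79 + 6.89/60 = 79.1148333
  E → positive
Point 4:
  Latitude: split at 2 digits → 72° and 30.3556′; 72 + 30.3556/60 = 72.5059267
  S → negative
  λ: degrees = first 3 digits = 77, minutes = 12.80441; 77 + 12.80441/60 = 77.2134068
  W ⇒ negate
Point 5:
  Latitude: 0 + 36/60 + 12.1/3600 = 0.6033611
  hemisphere S, so the sign is −
  Longitude: 2′ + 26″ = 2.43333′; 86 + 2.43333/60 = 86.0405556
  W ⇒ negate
Point 6:
  Latitude: split at 2 digits → 89° and 18.367′; 89 + 18.367/60 = 89.3061167
  hemisphere S, so the sign is −
  Longitude: split at 3 digits → 063° and 39.52219′; 63 + 39.52219/60 = 63.6587032
  E → positive

1. -32.911420, 7.719333
2. -66.157111, -27.694083
3. -62.277818, 79.114833
4. -72.505927, -77.213407
5. -0.603361, -86.040556
6. -89.306117, 63.658703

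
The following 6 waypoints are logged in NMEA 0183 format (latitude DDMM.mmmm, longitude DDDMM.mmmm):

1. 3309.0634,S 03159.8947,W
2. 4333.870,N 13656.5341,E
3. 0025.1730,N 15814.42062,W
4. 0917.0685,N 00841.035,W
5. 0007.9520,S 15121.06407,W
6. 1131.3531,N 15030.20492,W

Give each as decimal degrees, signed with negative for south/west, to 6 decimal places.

Point 1:
  Latitude: split at 2 digits → 33° and 9.0634′; 33 + 9.0634/60 = 33.1510567
  S → negative
  λ: degrees = first 3 digits = 31, minutes = 59.8947; 31 + 59.8947/60 = 31.9982450
  W → negative
Point 2:
  φ: split at 2 digits → 43° and 33.87′; 43 + 33.87/60 = 43.5645000
  N ⇒ keep positive
  Longitude: degrees = first 3 digits = 136, minutes = 56.5341; 136 + 56.5341/60 = 136.9422350
  E ⇒ keep positive
Point 3:
  Latitude: split at 2 digits → 00° and 25.173′; 0 + 25.173/60 = 0.4195500
  N ⇒ keep positive
  λ: degrees = first 3 digits = 158, minutes = 14.42062; 158 + 14.42062/60 = 158.2403437
  W ⇒ negate
Point 4:
  Latitude: split at 2 digits → 09° and 17.0685′; 9 + 17.0685/60 = 9.2844750
  N → positive
  Longitude: degrees = first 3 digits = 8, minutes = 41.035; 8 + 41.035/60 = 8.6839167
  hemisphere W, so the sign is −
Point 5:
  Lat: split at 2 digits → 00° and 7.952′; 0 + 7.952/60 = 0.1325333
  hemisphere S, so the sign is −
  Lon: degrees = first 3 digits = 151, minutes = 21.06407; 151 + 21.06407/60 = 151.3510678
  hemisphere W, so the sign is −
Point 6:
  Lat: split at 2 digits → 11° and 31.3531′; 11 + 31.3531/60 = 11.5225517
  N → positive
  λ: degrees = first 3 digits = 150, minutes = 30.20492; 150 + 30.20492/60 = 150.5034153
  W ⇒ negate

1. -33.151057, -31.998245
2. 43.564500, 136.942235
3. 0.419550, -158.240344
4. 9.284475, -8.683917
5. -0.132533, -151.351068
6. 11.522552, -150.503415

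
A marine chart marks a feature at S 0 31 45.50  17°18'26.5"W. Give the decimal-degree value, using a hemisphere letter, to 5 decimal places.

Lat: 31′ + 45.5″ = 31.75833′; 0 + 31.75833/60 = 0.529306
Longitude: 17° + 18/60 + 26.5/3600 = 17 + 0.300000 + 0.007361 = 17.307361

0.52931° S, 17.30736° W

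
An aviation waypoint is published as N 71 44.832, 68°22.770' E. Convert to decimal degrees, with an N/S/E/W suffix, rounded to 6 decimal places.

71.747200° N, 68.379500° E

φ: 71 + 44.832/60 = 71.7472000
λ: 68 + 22.77/60 = 68.3795000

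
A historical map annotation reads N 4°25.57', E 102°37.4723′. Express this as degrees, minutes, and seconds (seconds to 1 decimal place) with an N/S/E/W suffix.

4°25′34.2″ N, 102°37′28.3″ E

φ: 25.57000′ → 25′ and 0.57000 × 60 = 34.200″
λ: fractional minutes 0.47230 × 60 = 28.338″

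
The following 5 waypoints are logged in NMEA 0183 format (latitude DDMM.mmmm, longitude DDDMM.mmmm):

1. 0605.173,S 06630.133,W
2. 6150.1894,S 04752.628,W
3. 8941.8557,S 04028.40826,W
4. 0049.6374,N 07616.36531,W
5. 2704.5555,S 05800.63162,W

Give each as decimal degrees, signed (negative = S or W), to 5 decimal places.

1. -6.08622, -66.50222
2. -61.83649, -47.87713
3. -89.69760, -40.47347
4. 0.82729, -76.27276
5. -27.07593, -58.01053

Point 1:
  Latitude: degrees = first 2 digits = 6, minutes = 5.173; 6 + 5.173/60 = 6.086217
  S ⇒ negate
  Longitude: degrees = first 3 digits = 66, minutes = 30.133; 66 + 30.133/60 = 66.502217
  W ⇒ negate
Point 2:
  Latitude: split at 2 digits → 61° and 50.1894′; 61 + 50.1894/60 = 61.836490
  S ⇒ negate
  λ: degrees = first 3 digits = 47, minutes = 52.628; 47 + 52.628/60 = 47.877133
  W ⇒ negate
Point 3:
  φ: degrees = first 2 digits = 89, minutes = 41.8557; 89 + 41.8557/60 = 89.697595
  hemisphere S, so the sign is −
  Lon: split at 3 digits → 040° and 28.40826′; 40 + 28.40826/60 = 40.473471
  W ⇒ negate
Point 4:
  φ: degrees = first 2 digits = 0, minutes = 49.6374; 0 + 49.6374/60 = 0.827290
  N → positive
  λ: split at 3 digits → 076° and 16.36531′; 76 + 16.36531/60 = 76.272755
  hemisphere W, so the sign is −
Point 5:
  Latitude: split at 2 digits → 27° and 4.5555′; 27 + 4.5555/60 = 27.075925
  S → negative
  λ: split at 3 digits → 058° and 0.63162′; 58 + 0.63162/60 = 58.010527
  W → negative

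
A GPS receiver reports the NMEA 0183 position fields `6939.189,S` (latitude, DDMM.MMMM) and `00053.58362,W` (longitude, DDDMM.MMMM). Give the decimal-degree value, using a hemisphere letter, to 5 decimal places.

69.65315° S, 0.89306° W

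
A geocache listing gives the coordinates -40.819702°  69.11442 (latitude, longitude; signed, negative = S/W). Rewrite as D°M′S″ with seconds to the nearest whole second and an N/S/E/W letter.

Latitude is negative → S; |value| = 40.819702
φ: 0.819702° → 49.18212′; 0.18212 × 60 = 10.93″
λ: 0.114420 × 60 = 6.86520′ → 6′, remainder × 60 = 51.91″

40°49′11″ S, 69°06′52″ E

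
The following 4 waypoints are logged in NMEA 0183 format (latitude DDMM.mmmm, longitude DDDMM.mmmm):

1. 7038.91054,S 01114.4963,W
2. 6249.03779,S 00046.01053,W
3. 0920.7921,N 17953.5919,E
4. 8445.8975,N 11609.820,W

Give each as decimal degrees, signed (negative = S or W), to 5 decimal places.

1. -70.64851, -11.24161
2. -62.81730, -0.76684
3. 9.34654, 179.89320
4. 84.76496, -116.16367

Point 1:
  Lat: degrees = first 2 digits = 70, minutes = 38.91054; 70 + 38.91054/60 = 70.648509
  S → negative
  λ: split at 3 digits → 011° and 14.4963′; 11 + 14.4963/60 = 11.241605
  W → negative
Point 2:
  Latitude: split at 2 digits → 62° and 49.03779′; 62 + 49.03779/60 = 62.817297
  hemisphere S, so the sign is −
  Longitude: split at 3 digits → 000° and 46.01053′; 0 + 46.01053/60 = 0.766842
  W → negative
Point 3:
  Lat: degrees = first 2 digits = 9, minutes = 20.7921; 9 + 20.7921/60 = 9.346535
  N ⇒ keep positive
  λ: degrees = first 3 digits = 179, minutes = 53.5919; 179 + 53.5919/60 = 179.893198
  E → positive
Point 4:
  φ: degrees = first 2 digits = 84, minutes = 45.8975; 84 + 45.8975/60 = 84.764958
  N → positive
  Lon: split at 3 digits → 116° and 9.82′; 116 + 9.82/60 = 116.163667
  W → negative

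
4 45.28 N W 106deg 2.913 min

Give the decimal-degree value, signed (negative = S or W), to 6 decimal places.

4.754667, -106.048550

φ: 4 + 45.28/60 = 4.7546667
N → positive
Longitude: 2.913′ = 0.048550°; total 106.0485500
hemisphere W, so the sign is −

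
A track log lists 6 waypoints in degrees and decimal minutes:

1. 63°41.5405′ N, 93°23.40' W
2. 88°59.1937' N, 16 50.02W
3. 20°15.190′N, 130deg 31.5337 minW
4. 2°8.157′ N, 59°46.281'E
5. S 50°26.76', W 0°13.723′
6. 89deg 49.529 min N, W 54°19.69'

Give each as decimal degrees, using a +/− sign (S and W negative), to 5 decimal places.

Point 1:
  Latitude: 63 + 41.5405/60 = 63.692342
  N → positive
  λ: 23.4′ = 0.390000°; total 93.390000
  W ⇒ negate
Point 2:
  φ: 59.1937′ = 0.986562°; total 88.986562
  N → positive
  Lon: 50.02′ = 0.833667°; total 16.833667
  hemisphere W, so the sign is −
Point 3:
  Latitude: 20 + 15.19/60 = 20.253167
  N ⇒ keep positive
  λ: 31.5337′ = 0.525562°; total 130.525562
  W ⇒ negate
Point 4:
  Latitude: 8.157′ = 0.135950°; total 2.135950
  N → positive
  Longitude: 59 + 46.281/60 = 59.771350
  E ⇒ keep positive
Point 5:
  φ: 50 + 26.76/60 = 50.446000
  S ⇒ negate
  Longitude: 0 + 13.723/60 = 0.228717
  W ⇒ negate
Point 6:
  Latitude: 49.529′ = 0.825483°; total 89.825483
  N ⇒ keep positive
  λ: 54 + 19.69/60 = 54.328167
  W ⇒ negate

1. 63.69234, -93.39000
2. 88.98656, -16.83367
3. 20.25317, -130.52556
4. 2.13595, 59.77135
5. -50.44600, -0.22872
6. 89.82548, -54.32817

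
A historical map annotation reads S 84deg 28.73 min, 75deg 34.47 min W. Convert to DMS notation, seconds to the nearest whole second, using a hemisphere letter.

Latitude: 28.73000′ → 28′ and 0.73000 × 60 = 43.80″
Longitude: fractional minutes 0.47000 × 60 = 28.20″

84°28′44″ S, 75°34′28″ W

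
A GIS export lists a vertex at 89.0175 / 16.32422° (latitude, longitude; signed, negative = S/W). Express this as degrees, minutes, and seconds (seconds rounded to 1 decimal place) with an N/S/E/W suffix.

89°01′3.0″ N, 16°19′27.2″ E

Lat: whole degrees 89; 1.05000′ → 1′ and 3.000″
λ: 0.324220° → 19.45320′; 0.45320 × 60 = 27.192″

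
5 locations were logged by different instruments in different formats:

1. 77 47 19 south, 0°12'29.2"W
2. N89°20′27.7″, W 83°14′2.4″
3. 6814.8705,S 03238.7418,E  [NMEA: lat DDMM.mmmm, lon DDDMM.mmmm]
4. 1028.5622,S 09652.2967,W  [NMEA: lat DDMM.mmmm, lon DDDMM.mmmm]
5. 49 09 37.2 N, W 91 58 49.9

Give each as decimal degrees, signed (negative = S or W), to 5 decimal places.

Point 1:
  φ: 47′ + 19″ = 47.31667′; 77 + 47.31667/60 = 77.788611
  hemisphere S, so the sign is −
  Lon: 0 + 12/60 + 29.2/3600 = 0.208111
  W ⇒ negate
Point 2:
  φ: 89 + 20/60 + 27.7/3600 = 89.341028
  N ⇒ keep positive
  Lon: 14′ + 2.4″ = 14.04000′; 83 + 14.04000/60 = 83.234000
  W → negative
Point 3:
  Lat: split at 2 digits → 68° and 14.8705′; 68 + 14.8705/60 = 68.247842
  S → negative
  Lon: split at 3 digits → 032° and 38.7418′; 32 + 38.7418/60 = 32.645697
  E → positive
Point 4:
  φ: split at 2 digits → 10° and 28.5622′; 10 + 28.5622/60 = 10.476037
  S → negative
  Lon: degrees = first 3 digits = 96, minutes = 52.2967; 96 + 52.2967/60 = 96.871612
  W → negative
Point 5:
  Lat: 9′ + 37.2″ = 9.62000′; 49 + 9.62000/60 = 49.160333
  N → positive
  Lon: 91° + 58/60 + 49.9/3600 = 91 + 0.966667 + 0.013861 = 91.980528
  W ⇒ negate

1. -77.78861, -0.20811
2. 89.34103, -83.23400
3. -68.24784, 32.64570
4. -10.47604, -96.87161
5. 49.16033, -91.98053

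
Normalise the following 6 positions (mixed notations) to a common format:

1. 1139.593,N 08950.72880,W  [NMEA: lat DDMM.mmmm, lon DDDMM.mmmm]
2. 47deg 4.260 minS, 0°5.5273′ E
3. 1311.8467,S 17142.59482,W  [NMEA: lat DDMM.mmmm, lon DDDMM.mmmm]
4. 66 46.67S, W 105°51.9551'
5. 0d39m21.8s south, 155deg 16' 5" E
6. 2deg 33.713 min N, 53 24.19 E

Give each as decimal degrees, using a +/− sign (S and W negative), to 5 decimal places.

1. 11.65988, -89.84548
2. -47.07100, 0.09212
3. -13.19745, -171.70991
4. -66.77783, -105.86592
5. -0.65606, 155.26806
6. 2.56188, 53.40317

Point 1:
  φ: split at 2 digits → 11° and 39.593′; 11 + 39.593/60 = 11.659883
  N ⇒ keep positive
  λ: split at 3 digits → 089° and 50.7288′; 89 + 50.7288/60 = 89.845480
  W → negative
Point 2:
  Lat: 47 + 4.26/60 = 47.071000
  S → negative
  Lon: 5.5273′ = 0.092122°; total 0.092122
  E ⇒ keep positive
Point 3:
  Latitude: degrees = first 2 digits = 13, minutes = 11.8467; 13 + 11.8467/60 = 13.197445
  S → negative
  Longitude: split at 3 digits → 171° and 42.59482′; 171 + 42.59482/60 = 171.709914
  hemisphere W, so the sign is −
Point 4:
  φ: 66 + 46.67/60 = 66.777833
  S → negative
  λ: 105 + 51.9551/60 = 105.865918
  W → negative
Point 5:
  φ: 0 + 39/60 + 21.8/3600 = 0.656056
  hemisphere S, so the sign is −
  Lon: 155 + 16/60 + 5/3600 = 155.268056
  E ⇒ keep positive
Point 6:
  φ: 33.713′ = 0.561883°; total 2.561883
  N → positive
  Lon: 24.19′ = 0.403167°; total 53.403167
  E → positive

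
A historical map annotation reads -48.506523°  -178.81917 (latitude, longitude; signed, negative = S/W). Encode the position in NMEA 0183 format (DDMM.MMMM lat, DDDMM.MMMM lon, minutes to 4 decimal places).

4830.3914,S / 17849.1502,W

Latitude is negative → S; |value| = 48.506523
Lat: 48° + 0.506523 × 60 = 48° 30.391380′
Longitude is negative → W; |value| = 178.819170
Longitude: fractional part 0.819170 → 49.150200 minutes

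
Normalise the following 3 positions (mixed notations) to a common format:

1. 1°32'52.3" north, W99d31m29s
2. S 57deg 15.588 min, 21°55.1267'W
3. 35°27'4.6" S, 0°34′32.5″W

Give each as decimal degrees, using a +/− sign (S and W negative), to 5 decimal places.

1. 1.54786, -99.52472
2. -57.25980, -21.91878
3. -35.45128, -0.57569

Point 1:
  Latitude: 1° + 32/60 + 52.3/3600 = 1 + 0.533333 + 0.014528 = 1.547861
  N ⇒ keep positive
  Longitude: 99 + 31/60 + 29/3600 = 99.524722
  W ⇒ negate
Point 2:
  Latitude: 57 + 15.588/60 = 57.259800
  S ⇒ negate
  Longitude: 21 + 55.1267/60 = 21.918778
  W → negative
Point 3:
  Latitude: 27′ + 4.6″ = 27.07667′; 35 + 27.07667/60 = 35.451278
  hemisphere S, so the sign is −
  Longitude: 34′ + 32.5″ = 34.54167′; 0 + 34.54167/60 = 0.575694
  W → negative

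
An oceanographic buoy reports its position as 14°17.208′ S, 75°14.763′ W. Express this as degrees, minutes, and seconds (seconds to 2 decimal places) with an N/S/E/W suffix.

Latitude: fractional minutes 0.20800 × 60 = 12.4800″
λ: fractional minutes 0.76300 × 60 = 45.7800″

14°17′12.48″ S, 75°14′45.78″ W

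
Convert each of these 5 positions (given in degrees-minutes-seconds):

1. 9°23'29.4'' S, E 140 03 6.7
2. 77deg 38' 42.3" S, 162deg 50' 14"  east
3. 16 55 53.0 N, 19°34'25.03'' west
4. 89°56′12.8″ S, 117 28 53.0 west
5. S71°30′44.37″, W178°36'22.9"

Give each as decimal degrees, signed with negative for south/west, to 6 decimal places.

1. -9.391500, 140.051861
2. -77.645083, 162.837222
3. 16.931389, -19.573619
4. -89.936889, -117.481389
5. -71.512325, -178.606361

Point 1:
  Lat: 9 + 23/60 + 29.4/3600 = 9.3915000
  S → negative
  Longitude: 3′ + 6.7″ = 3.11167′; 140 + 3.11167/60 = 140.0518611
  E ⇒ keep positive
Point 2:
  Lat: 38′ + 42.3″ = 38.70500′; 77 + 38.70500/60 = 77.6450833
  hemisphere S, so the sign is −
  Longitude: 162 + 50/60 + 14/3600 = 162.8372222
  E → positive
Point 3:
  φ: 55′ + 53″ = 55.88333′; 16 + 55.88333/60 = 16.9313889
  N → positive
  Lon: 34′ + 25.03″ = 34.41717′; 19 + 34.41717/60 = 19.5736194
  hemisphere W, so the sign is −
Point 4:
  Latitude: 89 + 56/60 + 12.8/3600 = 89.9368889
  hemisphere S, so the sign is −
  Longitude: 117 + 28/60 + 53/3600 = 117.4813889
  W ⇒ negate
Point 5:
  Lat: 30′ + 44.37″ = 30.73950′; 71 + 30.73950/60 = 71.5123250
  S ⇒ negate
  λ: 178° + 36/60 + 22.9/3600 = 178 + 0.600000 + 0.006361 = 178.6063611
  hemisphere W, so the sign is −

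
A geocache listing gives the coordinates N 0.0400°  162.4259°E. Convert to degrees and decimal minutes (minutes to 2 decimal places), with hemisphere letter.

Latitude: 0° + 0.040000 × 60 = 0° 2.4000′
Lon: 162° + 0.425900 × 60 = 162° 25.5540′

0° 2.40′ N, 162° 25.55′ E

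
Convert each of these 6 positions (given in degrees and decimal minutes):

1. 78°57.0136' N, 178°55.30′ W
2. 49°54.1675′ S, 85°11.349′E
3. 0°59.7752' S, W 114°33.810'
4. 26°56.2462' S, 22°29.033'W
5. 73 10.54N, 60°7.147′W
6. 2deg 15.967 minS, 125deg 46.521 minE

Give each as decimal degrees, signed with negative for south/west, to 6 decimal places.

1. 78.950227, -178.921667
2. -49.902792, 85.189150
3. -0.996253, -114.563500
4. -26.937437, -22.483883
5. 73.175667, -60.119117
6. -2.266117, 125.775350

Point 1:
  Lat: 78 + 57.0136/60 = 78.9502267
  N ⇒ keep positive
  Longitude: 178 + 55.3/60 = 178.9216667
  W ⇒ negate
Point 2:
  φ: 49 + 54.1675/60 = 49.9027917
  S ⇒ negate
  λ: 11.349′ = 0.189150°; total 85.1891500
  E → positive
Point 3:
  Lat: 0 + 59.7752/60 = 0.9962533
  hemisphere S, so the sign is −
  Longitude: 33.81′ = 0.563500°; total 114.5635000
  hemisphere W, so the sign is −
Point 4:
  φ: 56.2462′ = 0.937437°; total 26.9374367
  hemisphere S, so the sign is −
  Longitude: 29.033′ = 0.483883°; total 22.4838833
  hemisphere W, so the sign is −
Point 5:
  Latitude: 73 + 10.54/60 = 73.1756667
  N ⇒ keep positive
  Lon: 60 + 7.147/60 = 60.1191167
  W ⇒ negate
Point 6:
  φ: 15.967′ = 0.266117°; total 2.2661167
  hemisphere S, so the sign is −
  Longitude: 46.521′ = 0.775350°; total 125.7753500
  E ⇒ keep positive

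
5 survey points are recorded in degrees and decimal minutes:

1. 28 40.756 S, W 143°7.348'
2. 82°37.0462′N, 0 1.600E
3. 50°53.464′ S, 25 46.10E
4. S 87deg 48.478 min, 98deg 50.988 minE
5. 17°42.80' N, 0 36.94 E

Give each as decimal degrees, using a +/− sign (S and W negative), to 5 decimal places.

Point 1:
  Lat: 28 + 40.756/60 = 28.679267
  S → negative
  λ: 143 + 7.348/60 = 143.122467
  hemisphere W, so the sign is −
Point 2:
  φ: 82 + 37.0462/60 = 82.617437
  N → positive
  Lon: 0 + 1.6/60 = 0.026667
  E ⇒ keep positive
Point 3:
  Latitude: 53.464′ = 0.891067°; total 50.891067
  hemisphere S, so the sign is −
  λ: 25 + 46.1/60 = 25.768333
  E ⇒ keep positive
Point 4:
  Latitude: 87 + 48.478/60 = 87.807967
  S → negative
  λ: 98 + 50.988/60 = 98.849800
  E → positive
Point 5:
  Latitude: 42.8′ = 0.713333°; total 17.713333
  N ⇒ keep positive
  λ: 0 + 36.94/60 = 0.615667
  E → positive

1. -28.67927, -143.12247
2. 82.61744, 0.02667
3. -50.89107, 25.76833
4. -87.80797, 98.84980
5. 17.71333, 0.61567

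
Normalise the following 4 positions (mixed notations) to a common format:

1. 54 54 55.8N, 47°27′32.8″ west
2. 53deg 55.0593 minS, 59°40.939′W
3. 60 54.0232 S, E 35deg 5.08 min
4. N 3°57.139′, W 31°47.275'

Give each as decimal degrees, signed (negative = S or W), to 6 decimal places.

1. 54.915500, -47.459111
2. -53.917655, -59.682317
3. -60.900387, 35.084667
4. 3.952317, -31.787917

Point 1:
  Latitude: 54′ + 55.8″ = 54.93000′; 54 + 54.93000/60 = 54.9155000
  N → positive
  Lon: 47° + 27/60 + 32.8/3600 = 47 + 0.450000 + 0.009111 = 47.4591111
  W → negative
Point 2:
  Latitude: 53 + 55.0593/60 = 53.9176550
  hemisphere S, so the sign is −
  Longitude: 59 + 40.939/60 = 59.6823167
  W → negative
Point 3:
  Lat: 60 + 54.0232/60 = 60.9003867
  hemisphere S, so the sign is −
  λ: 5.08′ = 0.084667°; total 35.0846667
  E → positive
Point 4:
  φ: 57.139′ = 0.952317°; total 3.9523167
  N → positive
  Longitude: 47.275′ = 0.787917°; total 31.7879167
  W ⇒ negate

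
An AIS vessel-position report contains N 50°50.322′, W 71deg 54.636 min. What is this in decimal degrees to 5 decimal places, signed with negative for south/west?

Latitude: 50.322′ = 0.838700°; total 50.838700
N ⇒ keep positive
Lon: 54.636′ = 0.910600°; total 71.910600
W → negative

50.83870, -71.91060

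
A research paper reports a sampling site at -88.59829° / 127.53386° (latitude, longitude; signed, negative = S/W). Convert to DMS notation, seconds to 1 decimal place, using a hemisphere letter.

88°35′53.8″ S, 127°32′1.9″ E

Latitude is negative → S; |value| = 88.598290
φ: whole degrees 88; 35.89740′ → 35′ and 53.844″
λ: 0.533860 × 60 = 32.03160′ → 32′, remainder × 60 = 1.896″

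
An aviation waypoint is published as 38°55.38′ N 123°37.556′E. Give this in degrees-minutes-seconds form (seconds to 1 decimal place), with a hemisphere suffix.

Lat: fractional minutes 0.38000 × 60 = 22.800″
Lon: 37.55600′ → 37′ and 0.55600 × 60 = 33.360″

38°55′22.8″ N, 123°37′33.4″ E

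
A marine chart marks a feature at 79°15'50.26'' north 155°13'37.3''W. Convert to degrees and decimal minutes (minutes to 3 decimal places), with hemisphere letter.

Latitude: seconds/60 = 0.83767; minutes = 15 + 0.83767 = 15.83767
Lon: seconds/60 = 0.62167; minutes = 13 + 0.62167 = 13.62167

79° 15.838′ N, 155° 13.622′ W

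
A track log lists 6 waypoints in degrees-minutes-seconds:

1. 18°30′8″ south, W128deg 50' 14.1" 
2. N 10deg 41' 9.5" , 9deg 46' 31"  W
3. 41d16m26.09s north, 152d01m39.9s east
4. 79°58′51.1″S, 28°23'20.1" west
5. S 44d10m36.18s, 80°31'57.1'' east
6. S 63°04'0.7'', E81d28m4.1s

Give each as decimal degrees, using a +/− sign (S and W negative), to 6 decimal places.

1. -18.502222, -128.837250
2. 10.685972, -9.775278
3. 41.273914, 152.027750
4. -79.980861, -28.388917
5. -44.176717, 80.532528
6. -63.066861, 81.467806

Point 1:
  Lat: 30′ + 8″ = 30.13333′; 18 + 30.13333/60 = 18.5022222
  hemisphere S, so the sign is −
  λ: 50′ + 14.1″ = 50.23500′; 128 + 50.23500/60 = 128.8372500
  hemisphere W, so the sign is −
Point 2:
  Latitude: 41′ + 9.5″ = 41.15833′; 10 + 41.15833/60 = 10.6859722
  N → positive
  λ: 9° + 46/60 + 31/3600 = 9 + 0.766667 + 0.008611 = 9.7752778
  W ⇒ negate
Point 3:
  Lat: 16′ + 26.09″ = 16.43483′; 41 + 16.43483/60 = 41.2739139
  N ⇒ keep positive
  λ: 152° + 1/60 + 39.9/3600 = 152 + 0.016667 + 0.011083 = 152.0277500
  E ⇒ keep positive
Point 4:
  Latitude: 79 + 58/60 + 51.1/3600 = 79.9808611
  hemisphere S, so the sign is −
  Longitude: 23′ + 20.1″ = 23.33500′; 28 + 23.33500/60 = 28.3889167
  hemisphere W, so the sign is −
Point 5:
  Latitude: 10′ + 36.18″ = 10.60300′; 44 + 10.60300/60 = 44.1767167
  S ⇒ negate
  Longitude: 80° + 31/60 + 57.1/3600 = 80 + 0.516667 + 0.015861 = 80.5325278
  E ⇒ keep positive
Point 6:
  Lat: 63° + 4/60 + 0.7/3600 = 63 + 0.066667 + 0.000194 = 63.0668611
  S → negative
  λ: 81 + 28/60 + 4.1/3600 = 81.4678056
  E ⇒ keep positive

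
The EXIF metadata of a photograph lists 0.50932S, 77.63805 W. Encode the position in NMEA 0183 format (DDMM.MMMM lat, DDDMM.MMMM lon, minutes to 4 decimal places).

0030.5592,S / 07738.2830,W

Latitude: minutes = (0.509320 − 0) × 60 = 30.559200
Lon: fractional part 0.638050 → 38.283000 minutes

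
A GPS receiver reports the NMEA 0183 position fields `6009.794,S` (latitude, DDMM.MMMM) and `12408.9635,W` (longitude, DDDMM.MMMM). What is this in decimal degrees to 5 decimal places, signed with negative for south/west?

Lat: split at 2 digits → 60° and 9.794′; 60 + 9.794/60 = 60.163233
S → negative
Longitude: split at 3 digits → 124° and 8.9635′; 124 + 8.9635/60 = 124.149392
hemisphere W, so the sign is −

-60.16323, -124.14939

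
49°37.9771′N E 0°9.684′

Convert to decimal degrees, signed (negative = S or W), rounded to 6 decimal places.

49.632952, 0.161400

Lat: 49 + 37.9771/60 = 49.6329517
N ⇒ keep positive
Longitude: 9.684′ = 0.161400°; total 0.1614000
E → positive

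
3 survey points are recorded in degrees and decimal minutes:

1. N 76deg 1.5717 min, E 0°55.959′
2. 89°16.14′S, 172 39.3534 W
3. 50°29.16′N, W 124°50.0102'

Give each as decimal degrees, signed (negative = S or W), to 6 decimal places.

1. 76.026195, 0.932650
2. -89.269000, -172.655890
3. 50.486000, -124.833503

Point 1:
  φ: 76 + 1.5717/60 = 76.0261950
  N → positive
  λ: 0 + 55.959/60 = 0.9326500
  E ⇒ keep positive
Point 2:
  Latitude: 89 + 16.14/60 = 89.2690000
  hemisphere S, so the sign is −
  Longitude: 172 + 39.3534/60 = 172.6558900
  W → negative
Point 3:
  φ: 50 + 29.16/60 = 50.4860000
  N → positive
  Lon: 124 + 50.0102/60 = 124.8335033
  W → negative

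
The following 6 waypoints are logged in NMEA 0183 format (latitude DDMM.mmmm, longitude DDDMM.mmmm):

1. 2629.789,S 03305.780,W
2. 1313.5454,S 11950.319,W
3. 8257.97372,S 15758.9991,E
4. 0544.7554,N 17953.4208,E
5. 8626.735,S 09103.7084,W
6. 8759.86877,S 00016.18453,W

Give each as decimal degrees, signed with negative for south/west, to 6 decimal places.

Point 1:
  Lat: split at 2 digits → 26° and 29.789′; 26 + 29.789/60 = 26.4964833
  S ⇒ negate
  Lon: split at 3 digits → 033° and 5.78′; 33 + 5.78/60 = 33.0963333
  W ⇒ negate
Point 2:
  Lat: degrees = first 2 digits = 13, minutes = 13.5454; 13 + 13.5454/60 = 13.2257567
  hemisphere S, so the sign is −
  λ: split at 3 digits → 119° and 50.319′; 119 + 50.319/60 = 119.8386500
  hemisphere W, so the sign is −
Point 3:
  Latitude: split at 2 digits → 82° and 57.97372′; 82 + 57.97372/60 = 82.9662287
  hemisphere S, so the sign is −
  Lon: split at 3 digits → 157° and 58.9991′; 157 + 58.9991/60 = 157.9833183
  E → positive
Point 4:
  Lat: degrees = first 2 digits = 5, minutes = 44.7554; 5 + 44.7554/60 = 5.7459233
  N → positive
  λ: split at 3 digits → 179° and 53.4208′; 179 + 53.4208/60 = 179.8903467
  E → positive
Point 5:
  φ: split at 2 digits → 86° and 26.735′; 86 + 26.735/60 = 86.4455833
  S ⇒ negate
  λ: degrees = first 3 digits = 91, minutes = 3.7084; 91 + 3.7084/60 = 91.0618067
  W → negative
Point 6:
  Lat: degrees = first 2 digits = 87, minutes = 59.86877; 87 + 59.86877/60 = 87.9978128
  S ⇒ negate
  Longitude: split at 3 digits → 000° and 16.18453′; 0 + 16.18453/60 = 0.2697422
  W ⇒ negate

1. -26.496483, -33.096333
2. -13.225757, -119.838650
3. -82.966229, 157.983318
4. 5.745923, 179.890347
5. -86.445583, -91.061807
6. -87.997813, -0.269742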